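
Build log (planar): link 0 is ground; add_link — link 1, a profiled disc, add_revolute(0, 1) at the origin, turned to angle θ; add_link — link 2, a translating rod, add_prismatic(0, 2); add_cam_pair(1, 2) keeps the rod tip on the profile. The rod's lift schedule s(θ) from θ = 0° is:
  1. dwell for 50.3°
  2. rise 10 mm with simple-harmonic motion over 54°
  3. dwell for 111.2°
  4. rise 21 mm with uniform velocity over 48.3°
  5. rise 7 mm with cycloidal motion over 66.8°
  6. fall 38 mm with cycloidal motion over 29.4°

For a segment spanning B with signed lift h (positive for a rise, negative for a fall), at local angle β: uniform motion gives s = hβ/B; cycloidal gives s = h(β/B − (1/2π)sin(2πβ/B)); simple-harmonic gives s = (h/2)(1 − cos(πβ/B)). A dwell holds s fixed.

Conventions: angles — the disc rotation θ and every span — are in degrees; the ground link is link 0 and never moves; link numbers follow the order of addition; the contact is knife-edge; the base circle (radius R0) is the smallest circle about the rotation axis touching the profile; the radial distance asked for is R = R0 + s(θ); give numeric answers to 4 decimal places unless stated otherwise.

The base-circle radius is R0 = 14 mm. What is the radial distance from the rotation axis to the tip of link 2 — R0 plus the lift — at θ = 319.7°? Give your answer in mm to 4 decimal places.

seg 1 [0°–50.3°] dwell: s stays 0.0000
seg 2 [50.3°–104.3°] simple-harmonic, h=10: full span → s += 10 → s = 10.0000
seg 3 [104.3°–215.5°] dwell: s stays 10.0000
seg 4 [215.5°–263.8°] uniform, h=21: full span → s += 21 → s = 31.0000
seg 5 [263.8°–330.6°] cycloidal, h=7: θ=319.7° here. β=55.9, B=66.8. 7·(0.8368 − sin(2π·0.8368)/(2π)) = 6.8102 → s = 37.8102
R = R0 + s = 14 + 37.8102 = 51.8102

51.8102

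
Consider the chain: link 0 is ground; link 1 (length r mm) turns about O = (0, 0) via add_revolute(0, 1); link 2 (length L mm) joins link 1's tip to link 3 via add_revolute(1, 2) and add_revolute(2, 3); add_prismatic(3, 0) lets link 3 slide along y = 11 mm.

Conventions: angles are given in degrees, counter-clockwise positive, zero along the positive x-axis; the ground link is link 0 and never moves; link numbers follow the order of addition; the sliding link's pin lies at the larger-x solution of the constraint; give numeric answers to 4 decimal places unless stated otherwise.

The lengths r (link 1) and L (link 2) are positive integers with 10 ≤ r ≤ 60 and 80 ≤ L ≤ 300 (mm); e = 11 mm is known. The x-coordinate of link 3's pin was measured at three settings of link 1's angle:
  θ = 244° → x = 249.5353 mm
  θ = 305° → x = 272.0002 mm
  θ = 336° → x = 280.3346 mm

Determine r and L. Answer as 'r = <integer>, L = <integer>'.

constraint per measurement: (x − r cos θ)² + (r sin θ − e)² = L²
subtracting the θ₁ and θ₂ equations cancels the r² and L² terms:
r = (x₁² − x₂²) / (2[(x₁cos θ₁ + e sin θ₁) − (x₂cos θ₂ + e sin θ₂)]) = 22.0000 → r = 22
L² = (x₁ − r cos θ₁)² + (r sin θ₁ − e)² = 68121.0016 → L = 261.0000 → L = 261
check at θ₃=336°: x = 280.3346 (printed 280.3346) ✓

r = 22, L = 261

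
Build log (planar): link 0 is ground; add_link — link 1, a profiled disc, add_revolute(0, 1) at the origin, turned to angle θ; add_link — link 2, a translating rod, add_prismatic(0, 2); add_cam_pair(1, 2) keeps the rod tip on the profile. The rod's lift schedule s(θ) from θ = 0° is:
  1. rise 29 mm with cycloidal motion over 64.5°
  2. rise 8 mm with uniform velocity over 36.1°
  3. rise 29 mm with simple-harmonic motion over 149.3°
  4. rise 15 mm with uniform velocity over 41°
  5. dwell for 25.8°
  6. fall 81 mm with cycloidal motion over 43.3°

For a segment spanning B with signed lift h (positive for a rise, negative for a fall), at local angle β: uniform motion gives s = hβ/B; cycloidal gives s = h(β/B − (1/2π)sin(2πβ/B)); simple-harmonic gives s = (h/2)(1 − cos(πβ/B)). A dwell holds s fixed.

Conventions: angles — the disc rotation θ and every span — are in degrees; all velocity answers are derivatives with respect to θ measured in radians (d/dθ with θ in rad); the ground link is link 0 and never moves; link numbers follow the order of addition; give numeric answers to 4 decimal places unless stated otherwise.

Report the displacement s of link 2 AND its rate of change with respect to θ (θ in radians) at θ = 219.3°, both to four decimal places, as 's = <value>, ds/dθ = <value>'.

seg 1 [0°–64.5°] cycloidal, h=29: full span → s += 29 → s = 29.0000
seg 2 [64.5°–100.6°] uniform, h=8: full span → s += 8 → s = 37.0000
seg 3 [100.6°–249.9°] simple-harmonic, h=29: θ=219.3° here. β=118.7, B=149.3. 29/2·(1 − cos(π·0.7950)) = 26.0966 → s = 63.0966
velocity in seg [100.6°–249.9°] (simple-harmonic), θ in radians: β = 118.7° = 2.0717 rad, B = 149.3° = 2.6058 rad; ds/dθ = (πh/(2B)) sin(πβ/B) = (π·29/(2·2.6058)) sin(π·0.7950) = 10.494382 mm/rad

s = 63.0966, ds/dθ = 10.4944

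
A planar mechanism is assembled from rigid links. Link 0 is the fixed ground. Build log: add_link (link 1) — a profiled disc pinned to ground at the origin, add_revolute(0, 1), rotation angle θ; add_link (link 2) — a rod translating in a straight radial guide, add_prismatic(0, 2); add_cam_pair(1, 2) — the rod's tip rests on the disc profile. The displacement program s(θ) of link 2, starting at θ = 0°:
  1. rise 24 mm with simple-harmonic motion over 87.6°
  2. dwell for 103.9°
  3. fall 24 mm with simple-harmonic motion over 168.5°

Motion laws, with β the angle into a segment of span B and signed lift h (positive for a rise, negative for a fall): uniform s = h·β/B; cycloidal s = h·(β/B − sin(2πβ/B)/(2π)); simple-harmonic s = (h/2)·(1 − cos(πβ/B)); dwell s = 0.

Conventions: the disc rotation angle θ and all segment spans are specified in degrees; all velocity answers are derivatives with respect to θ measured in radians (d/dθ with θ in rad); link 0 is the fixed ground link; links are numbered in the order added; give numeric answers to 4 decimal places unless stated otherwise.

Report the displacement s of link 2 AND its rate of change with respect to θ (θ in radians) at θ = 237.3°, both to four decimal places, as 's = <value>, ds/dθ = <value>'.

seg 1 [0°–87.6°] simple-harmonic, h=24: full span → s += 24 → s = 24.0000
seg 2 [87.6°–191.5°] dwell: s stays 24.0000
seg 3 [191.5°–360°] simple-harmonic, h=-24: θ=237.3° here. β=45.8, B=168.5. -24/2·(1 − cos(π·0.2718)) = -4.1156 → s = 19.8844
velocity in seg [191.5°–360°] (simple-harmonic), θ in radians: β = 45.8° = 0.7994 rad, B = 168.5° = 2.9409 rad; ds/dθ = (πh/(2B)) sin(πβ/B) = (π·(-24)/(2·2.9409)) sin(π·0.2718) = -9.663718 mm/rad

s = 19.8844, ds/dθ = -9.6637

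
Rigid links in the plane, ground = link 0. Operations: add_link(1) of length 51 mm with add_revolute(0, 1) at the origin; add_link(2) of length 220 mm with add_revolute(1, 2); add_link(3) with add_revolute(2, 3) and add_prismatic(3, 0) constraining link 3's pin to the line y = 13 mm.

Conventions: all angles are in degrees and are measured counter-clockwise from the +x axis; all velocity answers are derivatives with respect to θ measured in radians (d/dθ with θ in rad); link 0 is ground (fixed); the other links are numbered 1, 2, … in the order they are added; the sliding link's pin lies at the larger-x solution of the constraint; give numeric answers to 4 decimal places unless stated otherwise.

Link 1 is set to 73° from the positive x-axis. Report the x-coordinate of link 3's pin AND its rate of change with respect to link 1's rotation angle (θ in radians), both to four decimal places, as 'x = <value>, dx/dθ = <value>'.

geometry: r = 51 mm, L = 220 mm, e = 13 mm
crank pin P = (r cos θ, r sin θ) = (14.910957, 48.771543)
h = r sin θ − e = 48.771543 − 13 = 35.771543
x = r cos θ + √(L² − h²) = 14.910957 + 217.072331 = 231.983288
dx/dθ = −r sin θ − h·r cos θ/√(L² − h²) (θ in radians; h = 35.771543) = -51.228732

x = 231.9833, dx/dθ = -51.2287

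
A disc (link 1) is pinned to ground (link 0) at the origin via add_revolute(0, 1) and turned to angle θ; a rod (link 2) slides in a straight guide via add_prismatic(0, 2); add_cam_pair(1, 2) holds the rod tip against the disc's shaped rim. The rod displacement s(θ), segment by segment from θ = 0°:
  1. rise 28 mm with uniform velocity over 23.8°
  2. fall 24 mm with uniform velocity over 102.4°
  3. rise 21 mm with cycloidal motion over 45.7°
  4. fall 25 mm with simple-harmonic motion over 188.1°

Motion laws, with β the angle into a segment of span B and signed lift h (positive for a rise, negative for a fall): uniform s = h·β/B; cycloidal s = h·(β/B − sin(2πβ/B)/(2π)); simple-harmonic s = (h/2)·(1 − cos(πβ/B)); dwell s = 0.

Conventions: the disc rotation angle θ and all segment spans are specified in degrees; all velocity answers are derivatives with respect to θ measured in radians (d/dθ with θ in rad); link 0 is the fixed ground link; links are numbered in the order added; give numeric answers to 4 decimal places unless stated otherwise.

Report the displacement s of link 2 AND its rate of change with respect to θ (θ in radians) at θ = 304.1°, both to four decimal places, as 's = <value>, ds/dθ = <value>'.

segment 1 (0° to 23.8°, uniform, h = 28) is passed completely: s = 0.0000 + (28) = 28.0000
segment 2 (23.8° to 126.2°, uniform, h = -24) is passed completely: s = 28.0000 + (-24) = 4.0000
segment 3 (126.2° to 171.9°, cycloidal, h = 21) is passed completely: s = 4.0000 + (21) = 25.0000
θ = 304.1° falls in segment 4 (171.9° to 360°, simple-harmonic, h = -25): β = 304.1 − 171.9 = 132.2°, B = 188.1°; Δs = -25/2·(1 − cos(π·0.7028)) = -19.9365; s = 25.0000 − 19.9365 = 5.0635
velocity in seg [171.9°–360°] (simple-harmonic), θ in radians: β = 132.2° = 2.3073 rad, B = 188.1° = 3.2830 rad; ds/dθ = (πh/(2B)) sin(πβ/B) = (π·(-25)/(2·3.2830)) sin(π·0.7028) = -9.614621 mm/rad

s = 5.0635, ds/dθ = -9.6146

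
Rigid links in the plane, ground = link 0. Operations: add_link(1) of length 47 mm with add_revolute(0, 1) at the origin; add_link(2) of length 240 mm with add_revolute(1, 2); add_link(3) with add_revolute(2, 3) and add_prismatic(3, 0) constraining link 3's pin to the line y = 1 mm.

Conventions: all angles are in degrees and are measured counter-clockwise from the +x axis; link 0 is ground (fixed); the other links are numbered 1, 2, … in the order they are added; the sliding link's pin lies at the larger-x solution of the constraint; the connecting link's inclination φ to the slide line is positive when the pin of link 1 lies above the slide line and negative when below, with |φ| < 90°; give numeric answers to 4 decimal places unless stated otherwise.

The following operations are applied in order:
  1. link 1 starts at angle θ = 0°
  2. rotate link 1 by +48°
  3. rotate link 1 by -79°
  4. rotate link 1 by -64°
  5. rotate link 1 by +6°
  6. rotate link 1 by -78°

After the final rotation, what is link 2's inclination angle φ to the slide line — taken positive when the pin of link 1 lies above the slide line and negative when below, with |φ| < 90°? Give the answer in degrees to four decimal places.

geometry: r = 47 mm, L = 240 mm, e = 1 mm; θ starts at 0°
rotate link 1 by +48°: θ ← 0° +48° = 48°
rotate link 1 by -79°: θ ← 48° -79° = -31°
rotate link 1 by -64°: θ ← -31° -64° = -95°
rotate link 1 by +6°: θ ← -95° +6° = -89°
rotate link 1 by -78°: θ ← -89° -78° = -167°
h = r sin θ − e = -10.572700 − 1 = -11.572700
sin φ = h / L = -11.572700 / 240 = -0.04821958
φ = arcsin(-0.04821958) = -2.763850°

-2.7639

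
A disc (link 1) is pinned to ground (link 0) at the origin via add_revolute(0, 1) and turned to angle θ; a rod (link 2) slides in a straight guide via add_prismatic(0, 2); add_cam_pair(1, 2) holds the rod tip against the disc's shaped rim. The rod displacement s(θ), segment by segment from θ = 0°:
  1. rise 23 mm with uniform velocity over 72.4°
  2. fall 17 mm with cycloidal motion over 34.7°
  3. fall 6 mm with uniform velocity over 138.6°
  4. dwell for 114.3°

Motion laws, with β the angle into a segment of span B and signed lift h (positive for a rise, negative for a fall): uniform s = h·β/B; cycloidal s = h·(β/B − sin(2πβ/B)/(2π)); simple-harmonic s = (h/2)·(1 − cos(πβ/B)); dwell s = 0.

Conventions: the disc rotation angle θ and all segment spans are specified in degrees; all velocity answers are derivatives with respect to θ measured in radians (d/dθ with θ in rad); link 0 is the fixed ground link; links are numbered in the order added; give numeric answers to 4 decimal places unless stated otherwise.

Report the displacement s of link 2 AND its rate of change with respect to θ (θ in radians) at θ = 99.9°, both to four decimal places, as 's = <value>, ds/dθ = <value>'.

segment 1 (0° to 72.4°, uniform, h = 23) is passed completely: s = 0.0000 + (23) = 23.0000
θ = 99.9° falls in segment 2 (72.4° to 107.1°, cycloidal, h = -17): β = 99.9 − 72.4 = 27.5°, B = 34.7°; Δs = -17·(0.7925 − sin(2π·0.7925)/(2π)) = -16.0823; s = 23.0000 − 16.0823 = 6.9177
velocity in seg [72.4°–107.1°] (cycloidal), θ in radians: β = 27.5° = 0.4800 rad, B = 34.7° = 0.6056 rad; ds/dθ = (h/B)(1 − cos(2πβ/B)) = ((-17)/0.6056)(1 − cos(2π·0.7925)) = -20.661842 mm/rad

s = 6.9177, ds/dθ = -20.6618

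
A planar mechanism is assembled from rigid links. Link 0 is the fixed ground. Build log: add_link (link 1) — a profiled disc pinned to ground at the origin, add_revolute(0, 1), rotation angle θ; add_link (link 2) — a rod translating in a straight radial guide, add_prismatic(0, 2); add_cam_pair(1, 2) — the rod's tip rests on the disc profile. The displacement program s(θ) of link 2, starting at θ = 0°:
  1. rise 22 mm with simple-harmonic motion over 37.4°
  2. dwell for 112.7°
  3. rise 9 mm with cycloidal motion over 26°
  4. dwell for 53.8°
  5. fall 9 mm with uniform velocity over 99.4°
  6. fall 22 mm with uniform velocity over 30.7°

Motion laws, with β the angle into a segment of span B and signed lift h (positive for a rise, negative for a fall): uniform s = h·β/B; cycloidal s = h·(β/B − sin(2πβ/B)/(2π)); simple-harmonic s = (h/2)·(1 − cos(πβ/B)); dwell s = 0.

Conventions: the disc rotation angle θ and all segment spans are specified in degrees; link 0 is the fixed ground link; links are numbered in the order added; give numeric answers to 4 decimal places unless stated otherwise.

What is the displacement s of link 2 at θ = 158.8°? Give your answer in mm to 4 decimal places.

seg 1 [0°–37.4°] simple-harmonic, h=22: full span → s += 22 → s = 22.0000
seg 2 [37.4°–150.1°] dwell: s stays 22.0000
seg 3 [150.1°–176.1°] cycloidal, h=9: θ=158.8° here. β=8.7, B=26. 9·(0.3346 − sin(2π·0.3346)/(2π)) = 1.7769 → s = 23.7769

23.7769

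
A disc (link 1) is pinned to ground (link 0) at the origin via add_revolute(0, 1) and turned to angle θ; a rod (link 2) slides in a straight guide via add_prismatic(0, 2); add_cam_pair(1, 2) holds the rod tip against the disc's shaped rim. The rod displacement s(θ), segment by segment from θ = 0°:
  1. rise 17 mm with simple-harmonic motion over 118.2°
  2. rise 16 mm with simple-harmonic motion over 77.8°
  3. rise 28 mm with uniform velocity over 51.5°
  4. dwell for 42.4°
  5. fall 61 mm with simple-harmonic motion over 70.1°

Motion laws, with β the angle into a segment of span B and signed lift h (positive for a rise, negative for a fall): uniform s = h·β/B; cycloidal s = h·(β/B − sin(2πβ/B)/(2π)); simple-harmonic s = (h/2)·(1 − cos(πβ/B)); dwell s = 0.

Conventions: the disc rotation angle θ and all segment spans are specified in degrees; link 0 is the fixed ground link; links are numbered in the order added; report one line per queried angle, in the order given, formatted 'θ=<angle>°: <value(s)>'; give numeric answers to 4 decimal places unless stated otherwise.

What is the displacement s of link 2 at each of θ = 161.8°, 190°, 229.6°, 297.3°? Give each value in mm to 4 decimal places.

segment 1 (0° to 118.2°, simple-harmonic, h = 17) is passed completely: s = 0.0000 + (17) = 17.0000
θ = 161.8° falls in segment 2 (118.2° to 196°, simple-harmonic, h = 16): β = 161.8 − 118.2 = 43.6°, B = 77.8°; Δs = 16/2·(1 − cos(π·0.5604)) = 9.5092; s = 17.0000 + 9.5092 = 26.5092
θ = 190° falls in segment 2 (118.2° to 196°, simple-harmonic, h = 16): β = 190 − 118.2 = 71.8°, B = 77.8°; Δs = 16/2·(1 − cos(π·0.9229)) = 15.7663; s = 17.0000 + 15.7663 = 32.7663
segment 2 (118.2° to 196°, simple-harmonic, h = 16) is passed completely: s = 17.0000 + (16) = 33.0000
θ = 229.6° falls in segment 3 (196° to 247.5°, uniform, h = 28): β = 229.6 − 196 = 33.6°, B = 51.5°; Δs = 28·33.6/51.5 = 18.2680; s = 33.0000 + 18.2680 = 51.2680
segment 3 (196° to 247.5°, uniform, h = 28) is passed completely: s = 33.0000 + (28) = 61.0000
segment 4 (247.5° to 289.9°, dwell): s unchanged at 61.0000
θ = 297.3° falls in segment 5 (289.9° to 360°, simple-harmonic, h = -61): β = 297.3 − 289.9 = 7.4°, B = 70.1°; Δs = -61/2·(1 − cos(π·0.1056)) = -1.6619; s = 61.0000 − 1.6619 = 59.3381

θ=161.8°: 26.5092
θ=190°: 32.7663
θ=229.6°: 51.2680
θ=297.3°: 59.3381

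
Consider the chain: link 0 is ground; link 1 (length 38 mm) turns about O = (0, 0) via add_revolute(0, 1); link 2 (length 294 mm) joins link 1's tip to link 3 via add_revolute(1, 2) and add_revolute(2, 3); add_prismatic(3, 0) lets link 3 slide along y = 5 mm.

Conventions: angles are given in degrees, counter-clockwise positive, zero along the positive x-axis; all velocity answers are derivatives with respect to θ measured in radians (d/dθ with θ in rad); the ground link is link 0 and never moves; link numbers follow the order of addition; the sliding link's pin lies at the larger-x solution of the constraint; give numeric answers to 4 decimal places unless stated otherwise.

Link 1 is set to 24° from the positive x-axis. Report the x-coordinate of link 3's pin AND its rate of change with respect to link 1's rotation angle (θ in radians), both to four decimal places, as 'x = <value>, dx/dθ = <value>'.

geometry: r = 38 mm, L = 294 mm, e = 5 mm
crank pin P = (r cos θ, r sin θ) = (34.714727, 15.455992)
h = r sin θ − e = 15.455992 − 5 = 10.455992
x = r cos θ + √(L² − h²) = 34.714727 + 293.814010 = 328.528737
dx/dθ = −r sin θ − h·r cos θ/√(L² − h²) (θ in radians; h = 10.455992) = -16.691389

x = 328.5287, dx/dθ = -16.6914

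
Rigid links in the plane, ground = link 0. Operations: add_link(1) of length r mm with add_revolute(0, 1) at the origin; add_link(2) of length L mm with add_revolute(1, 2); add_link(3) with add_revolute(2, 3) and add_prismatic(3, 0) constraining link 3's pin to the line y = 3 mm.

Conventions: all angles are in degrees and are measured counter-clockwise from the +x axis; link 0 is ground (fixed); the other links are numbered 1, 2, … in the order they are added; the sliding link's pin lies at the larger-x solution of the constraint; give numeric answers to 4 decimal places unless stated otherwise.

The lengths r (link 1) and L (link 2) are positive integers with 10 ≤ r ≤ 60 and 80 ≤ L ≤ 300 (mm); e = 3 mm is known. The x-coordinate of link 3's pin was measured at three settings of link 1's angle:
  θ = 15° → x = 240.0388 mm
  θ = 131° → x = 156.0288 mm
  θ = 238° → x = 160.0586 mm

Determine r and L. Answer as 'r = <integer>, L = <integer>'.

constraint per measurement: (x − r cos θ)² + (r sin θ − e)² = L²
subtracting the θ₁ and θ₂ equations cancels the r² and L² terms:
r = (x₁² − x₂²) / (2[(x₁cos θ₁ + e sin θ₁) − (x₂cos θ₂ + e sin θ₂)]) = 50.0000 → r = 50
L² = (x₁ − r cos θ₁)² + (r sin θ₁ − e)² = 36864.0122 → L = 192.0000 → L = 192
check at θ₃=238°: x = 160.0586 (printed 160.0586) ✓

r = 50, L = 192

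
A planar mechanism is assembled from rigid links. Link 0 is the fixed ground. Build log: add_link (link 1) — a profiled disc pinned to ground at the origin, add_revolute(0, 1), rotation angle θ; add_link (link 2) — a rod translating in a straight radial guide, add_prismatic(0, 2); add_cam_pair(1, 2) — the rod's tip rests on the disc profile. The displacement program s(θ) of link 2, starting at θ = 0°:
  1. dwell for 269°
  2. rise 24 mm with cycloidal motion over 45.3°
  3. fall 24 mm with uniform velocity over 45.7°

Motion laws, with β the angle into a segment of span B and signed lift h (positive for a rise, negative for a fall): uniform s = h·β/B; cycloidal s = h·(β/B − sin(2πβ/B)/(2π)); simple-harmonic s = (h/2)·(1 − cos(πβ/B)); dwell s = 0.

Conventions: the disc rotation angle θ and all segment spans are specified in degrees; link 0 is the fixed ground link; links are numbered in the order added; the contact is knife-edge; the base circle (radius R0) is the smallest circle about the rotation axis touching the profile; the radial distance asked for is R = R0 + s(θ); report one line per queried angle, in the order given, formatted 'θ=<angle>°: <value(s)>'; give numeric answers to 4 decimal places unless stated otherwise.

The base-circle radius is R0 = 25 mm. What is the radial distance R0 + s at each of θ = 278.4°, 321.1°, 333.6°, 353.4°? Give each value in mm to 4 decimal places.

seg 1 [0°–269°] dwell: s stays 0.0000
seg 2 [269°–314.3°] cycloidal, h=24: θ=278.4° here. β=9.4, B=45.3. 24·(0.2075 − sin(2π·0.2075)/(2π)) = 1.2958 → s = 1.2958
seg 2 [269°–314.3°] cycloidal, h=24: full span → s += 24 → s = 24.0000
seg 3 [314.3°–360°] uniform, h=-24: θ=321.1° here. β=6.8, B=45.7. -24·6.8/45.7 = -3.5711 → s = 20.4289
seg 3 [314.3°–360°] uniform, h=-24: θ=333.6° here. β=19.3, B=45.7. -24·19.3/45.7 = -10.1357 → s = 13.8643
seg 3 [314.3°–360°] uniform, h=-24: θ=353.4° here. β=39.1, B=45.7. -24·39.1/45.7 = -20.5339 → s = 3.4661
θ=278.4°: R = R0 + s = 25 + 1.2958 = 26.2958
θ=321.1°: R = R0 + s = 25 + 20.4289 = 45.4289
θ=333.6°: R = R0 + s = 25 + 13.8643 = 38.8643
θ=353.4°: R = R0 + s = 25 + 3.4661 = 28.4661

θ=278.4°: 26.2958
θ=321.1°: 45.4289
θ=333.6°: 38.8643
θ=353.4°: 28.4661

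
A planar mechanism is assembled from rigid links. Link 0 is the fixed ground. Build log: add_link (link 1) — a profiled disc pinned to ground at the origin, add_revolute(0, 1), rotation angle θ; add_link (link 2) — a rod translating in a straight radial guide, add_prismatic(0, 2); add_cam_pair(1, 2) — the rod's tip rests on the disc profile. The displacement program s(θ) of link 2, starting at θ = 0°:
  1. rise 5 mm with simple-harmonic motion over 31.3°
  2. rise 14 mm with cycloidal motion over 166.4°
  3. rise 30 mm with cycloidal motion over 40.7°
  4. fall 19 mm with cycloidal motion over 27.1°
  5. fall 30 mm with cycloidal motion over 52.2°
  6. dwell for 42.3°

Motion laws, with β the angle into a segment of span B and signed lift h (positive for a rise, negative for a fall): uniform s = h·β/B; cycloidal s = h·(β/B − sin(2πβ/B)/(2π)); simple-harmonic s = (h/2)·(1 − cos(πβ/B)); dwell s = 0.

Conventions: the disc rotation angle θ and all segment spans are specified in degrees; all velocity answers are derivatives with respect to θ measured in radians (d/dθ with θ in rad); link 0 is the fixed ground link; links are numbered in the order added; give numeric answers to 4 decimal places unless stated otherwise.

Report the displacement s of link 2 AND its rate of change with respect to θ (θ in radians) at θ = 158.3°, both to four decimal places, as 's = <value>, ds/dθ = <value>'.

seg 1 [0°–31.3°] simple-harmonic, h=5: full span → s += 5 → s = 5.0000
seg 2 [31.3°–197.7°] cycloidal, h=14: θ=158.3° here. β=127, B=166.4. 14·(0.7632 − sin(2π·0.7632)/(2π)) = 12.9056 → s = 17.9056
velocity in seg [31.3°–197.7°] (cycloidal), θ in radians: β = 127° = 2.2166 rad, B = 166.4° = 2.9042 rad; ds/dθ = (h/B)(1 − cos(2πβ/B)) = (14/2.9042)(1 − cos(2π·0.7632)) = 4.420570 mm/rad

s = 17.9056, ds/dθ = 4.4206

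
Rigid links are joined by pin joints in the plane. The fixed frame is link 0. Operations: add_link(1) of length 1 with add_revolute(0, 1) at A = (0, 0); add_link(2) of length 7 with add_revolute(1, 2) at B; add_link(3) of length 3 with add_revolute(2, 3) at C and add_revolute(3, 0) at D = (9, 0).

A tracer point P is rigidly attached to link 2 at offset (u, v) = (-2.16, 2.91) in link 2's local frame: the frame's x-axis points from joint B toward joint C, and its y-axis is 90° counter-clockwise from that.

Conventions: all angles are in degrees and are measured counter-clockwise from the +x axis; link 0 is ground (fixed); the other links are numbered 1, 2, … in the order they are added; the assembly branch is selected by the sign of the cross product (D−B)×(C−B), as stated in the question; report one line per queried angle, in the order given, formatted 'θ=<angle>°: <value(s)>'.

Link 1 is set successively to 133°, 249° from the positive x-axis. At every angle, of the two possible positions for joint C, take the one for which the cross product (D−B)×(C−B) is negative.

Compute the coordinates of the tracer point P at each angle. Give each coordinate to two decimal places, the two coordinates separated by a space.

A=(0,0), D=(9.00,0)
θ=133°: B = A + 1.00·(cos133°, sin133°) = (-0.6820, 0.7314)
θ=133°: |BD| = 9.7096
θ=133°: circle(B,7.00) ∩ circle(D,3.00): a=6.9146, h=1.0900
θ=133°:   candidates: C₊=(6.2951,1.2974) cross=10.584; C₋=(6.1309,-0.8764) cross=-10.584
θ=133°:   branch - wants cross < 0 → take C=(6.1309,-0.8764) (cross=-10.584)
θ=133°: ex = (C−B)/|BC| = (0.9733,-0.2297); ey = (0.2297,0.9733)
θ=133°: P = B + -2.16·ex + 2.91·ey = (-2.1159,4.0597)
θ=249°: B = A + 1.00·(cos249°, sin249°) = (-0.3584, -0.9336)
θ=249°: |BD| = 9.4048
θ=249°: circle(B,7.00) ∩ circle(D,3.00): a=6.8290, h=1.5379
θ=249°:   candidates: C₊=(6.2842,1.2746) cross=14.463; C₋=(6.5895,-1.7860) cross=-14.463
θ=249°:   branch - wants cross < 0 → take C=(6.5895,-1.7860) (cross=-14.463)
θ=249°: ex = (C−B)/|BC| = (0.9926,-0.1218); ey = (0.1218,0.9926)
θ=249°: P = B + -2.16·ex + 2.91·ey = (-2.1479,2.2178)

θ=133°: -2.12 4.06
θ=249°: -2.15 2.22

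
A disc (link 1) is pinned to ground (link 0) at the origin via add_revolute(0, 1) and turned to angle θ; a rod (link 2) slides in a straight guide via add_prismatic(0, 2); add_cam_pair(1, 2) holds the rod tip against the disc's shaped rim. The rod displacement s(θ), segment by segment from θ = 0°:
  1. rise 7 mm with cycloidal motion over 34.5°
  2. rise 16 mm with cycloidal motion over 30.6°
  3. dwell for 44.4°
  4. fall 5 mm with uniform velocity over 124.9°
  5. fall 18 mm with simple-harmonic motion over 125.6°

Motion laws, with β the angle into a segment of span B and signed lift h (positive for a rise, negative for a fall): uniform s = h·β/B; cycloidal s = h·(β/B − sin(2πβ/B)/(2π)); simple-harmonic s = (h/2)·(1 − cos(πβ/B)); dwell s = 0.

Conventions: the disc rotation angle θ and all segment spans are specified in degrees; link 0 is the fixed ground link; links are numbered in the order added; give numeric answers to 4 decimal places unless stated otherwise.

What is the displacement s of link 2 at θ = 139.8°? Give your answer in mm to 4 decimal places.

segment 1 (0° to 34.5°, cycloidal, h = 7) is passed completely: s = 0.0000 + (7) = 7.0000
segment 2 (34.5° to 65.1°, cycloidal, h = 16) is passed completely: s = 7.0000 + (16) = 23.0000
segment 3 (65.1° to 109.5°, dwell): s unchanged at 23.0000
θ = 139.8° falls in segment 4 (109.5° to 234.4°, uniform, h = -5): β = 139.8 − 109.5 = 30.3°, B = 124.9°; Δs = -5·30.3/124.9 = -1.2130; s = 23.0000 − 1.2130 = 21.7870

21.7870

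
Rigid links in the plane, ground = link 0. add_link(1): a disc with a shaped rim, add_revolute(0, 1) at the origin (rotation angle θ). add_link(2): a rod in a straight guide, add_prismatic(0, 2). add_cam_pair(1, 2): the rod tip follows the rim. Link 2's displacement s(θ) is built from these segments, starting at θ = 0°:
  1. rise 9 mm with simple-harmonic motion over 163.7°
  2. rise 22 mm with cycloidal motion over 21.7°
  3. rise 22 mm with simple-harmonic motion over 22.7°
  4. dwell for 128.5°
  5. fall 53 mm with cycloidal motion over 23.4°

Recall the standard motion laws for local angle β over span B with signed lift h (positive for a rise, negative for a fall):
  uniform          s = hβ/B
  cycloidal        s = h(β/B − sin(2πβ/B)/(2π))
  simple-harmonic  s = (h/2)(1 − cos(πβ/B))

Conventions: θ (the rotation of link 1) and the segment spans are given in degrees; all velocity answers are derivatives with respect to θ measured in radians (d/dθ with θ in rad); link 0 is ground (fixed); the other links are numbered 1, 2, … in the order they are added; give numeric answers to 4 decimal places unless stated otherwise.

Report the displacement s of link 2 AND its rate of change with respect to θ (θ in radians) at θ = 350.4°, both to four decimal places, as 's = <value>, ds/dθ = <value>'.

segment 1 (0° to 163.7°, simple-harmonic, h = 9) is passed completely: s = 0.0000 + (9) = 9.0000
segment 2 (163.7° to 185.4°, cycloidal, h = 22) is passed completely: s = 9.0000 + (22) = 31.0000
segment 3 (185.4° to 208.1°, simple-harmonic, h = 22) is passed completely: s = 31.0000 + (22) = 53.0000
segment 4 (208.1° to 336.6°, dwell): s unchanged at 53.0000
θ = 350.4° falls in segment 5 (336.6° to 360°, cycloidal, h = -53): β = 350.4 − 336.6 = 13.8°, B = 23.4°; Δs = -53·(0.5897 − sin(2π·0.5897)/(2π)) = -35.7647; s = 53.0000 − 35.7647 = 17.2353
velocity in seg [336.6°–360°] (cycloidal), θ in radians: β = 13.8° = 0.2409 rad, B = 23.4° = 0.4084 rad; ds/dθ = (h/B)(1 − cos(2πβ/B)) = ((-53)/0.4084)(1 − cos(2π·0.5897)) = -239.454916 mm/rad

s = 17.2353, ds/dθ = -239.4549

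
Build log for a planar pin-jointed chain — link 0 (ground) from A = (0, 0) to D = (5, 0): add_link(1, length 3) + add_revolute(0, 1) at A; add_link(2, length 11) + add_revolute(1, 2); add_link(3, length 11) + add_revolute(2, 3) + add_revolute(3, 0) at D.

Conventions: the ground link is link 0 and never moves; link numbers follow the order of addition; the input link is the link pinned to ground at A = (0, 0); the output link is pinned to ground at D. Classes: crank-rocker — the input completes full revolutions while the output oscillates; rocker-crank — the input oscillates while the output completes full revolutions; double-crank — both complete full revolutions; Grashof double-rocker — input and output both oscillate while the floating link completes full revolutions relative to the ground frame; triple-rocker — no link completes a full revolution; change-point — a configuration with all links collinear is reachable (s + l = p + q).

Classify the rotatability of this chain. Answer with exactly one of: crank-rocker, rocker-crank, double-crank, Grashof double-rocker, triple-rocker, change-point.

lengths: ground=5, input=3, coupler=11, output=11
sorted: s=3 (shortest), l=11 (longest), p+q=16
s + l = 14 vs p + q = 16
s + l < p + q (Grashof) with shortest = input link → crank-rocker

crank-rocker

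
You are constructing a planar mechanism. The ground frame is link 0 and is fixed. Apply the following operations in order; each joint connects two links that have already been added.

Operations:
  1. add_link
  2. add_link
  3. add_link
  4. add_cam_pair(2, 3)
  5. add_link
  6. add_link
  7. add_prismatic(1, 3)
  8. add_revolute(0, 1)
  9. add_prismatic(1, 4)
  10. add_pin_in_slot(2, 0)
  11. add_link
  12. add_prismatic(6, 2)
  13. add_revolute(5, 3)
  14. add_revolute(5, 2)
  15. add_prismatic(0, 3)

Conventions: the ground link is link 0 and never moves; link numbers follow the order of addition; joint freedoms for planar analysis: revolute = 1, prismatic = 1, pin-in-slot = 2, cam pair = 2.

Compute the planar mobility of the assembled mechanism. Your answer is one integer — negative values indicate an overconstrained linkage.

L=1 J1=0 J2=0
add link → L=2 J1=0 J2=0
add link → L=3 J1=0 J2=0
add link → L=4 J1=0 J2=0
C@2,3 dof=2 J2 → L=4 J1=0 J2=1
add link → L=5 J1=0 J2=1
add link → L=6 J1=0 J2=1
P@1,3 dof=1 J1 → L=6 J1=1 J2=1
R@0,1 dof=1 J1 → L=6 J1=2 J2=1
P@1,4 dof=1 J1 → L=6 J1=3 J2=1
PS@2,0 dof=2 J2 → L=6 J1=3 J2=2
add link → L=7 J1=3 J2=2
P@6,2 dof=1 J1 → L=7 J1=4 J2=2
R@5,3 dof=1 J1 → L=7 J1=5 J2=2
R@5,2 dof=1 J1 → L=7 J1=6 J2=2
P@0,3 dof=1 J1 → L=7 J1=7 J2=2
M=3(L−1)−2J1−J2=3·6−2·7−2=2

M = 2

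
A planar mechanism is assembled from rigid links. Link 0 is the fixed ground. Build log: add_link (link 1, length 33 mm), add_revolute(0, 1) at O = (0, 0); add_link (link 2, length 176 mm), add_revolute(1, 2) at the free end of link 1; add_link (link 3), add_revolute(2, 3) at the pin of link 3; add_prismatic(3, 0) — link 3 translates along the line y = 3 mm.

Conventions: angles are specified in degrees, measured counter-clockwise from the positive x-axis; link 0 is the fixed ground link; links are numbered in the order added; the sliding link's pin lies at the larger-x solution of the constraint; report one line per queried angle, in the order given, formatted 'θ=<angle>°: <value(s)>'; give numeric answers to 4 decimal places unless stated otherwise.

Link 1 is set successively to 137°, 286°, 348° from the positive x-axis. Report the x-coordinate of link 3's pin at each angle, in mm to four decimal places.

geometry: r = 33 mm, L = 176 mm, e = 3 mm
θ=137°: crank pin P = (r cos θ, r sin θ) = (-24.134672, 22.505946)
θ=137°: h = r sin θ − e = 22.505946 − 3 = 19.505946
θ=137°: x = r cos θ + √(L² − h²) = -24.134672 + 174.915746 = 150.781073
θ=286°: crank pin P = (r cos θ, r sin θ) = (9.096033, -31.721636)
θ=286°: h = r sin θ − e = -31.721636 − 3 = -34.721636
θ=286°: x = r cos θ + √(L² − h²) = 9.096033 + 172.541033 = 181.637066
θ=348°: crank pin P = (r cos θ, r sin θ) = (32.278871, -6.861086)
θ=348°: h = r sin θ − e = -6.861086 − 3 = -9.861086
θ=348°: x = r cos θ + √(L² − h²) = 32.278871 + 175.723530 = 208.002401

θ=137°: 150.7811
θ=286°: 181.6371
θ=348°: 208.0024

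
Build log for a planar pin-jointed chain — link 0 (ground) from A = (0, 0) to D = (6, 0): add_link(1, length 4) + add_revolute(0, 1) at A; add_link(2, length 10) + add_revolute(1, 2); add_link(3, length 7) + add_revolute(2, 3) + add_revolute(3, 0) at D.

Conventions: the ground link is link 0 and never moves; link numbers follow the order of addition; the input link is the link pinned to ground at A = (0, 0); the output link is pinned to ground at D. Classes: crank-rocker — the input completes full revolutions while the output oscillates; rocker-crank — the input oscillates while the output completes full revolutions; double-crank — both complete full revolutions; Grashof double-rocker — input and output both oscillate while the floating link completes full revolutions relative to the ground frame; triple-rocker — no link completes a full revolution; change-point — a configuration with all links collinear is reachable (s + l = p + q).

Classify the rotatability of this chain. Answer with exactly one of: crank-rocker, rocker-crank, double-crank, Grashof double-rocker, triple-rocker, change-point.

lengths: ground=6, input=4, coupler=10, output=7
sorted: s=4 (shortest), l=10 (longest), p+q=13
s + l = 14 vs p + q = 13
s + l > p + q → non-Grashof → no link fully rotates → triple-rocker

triple-rocker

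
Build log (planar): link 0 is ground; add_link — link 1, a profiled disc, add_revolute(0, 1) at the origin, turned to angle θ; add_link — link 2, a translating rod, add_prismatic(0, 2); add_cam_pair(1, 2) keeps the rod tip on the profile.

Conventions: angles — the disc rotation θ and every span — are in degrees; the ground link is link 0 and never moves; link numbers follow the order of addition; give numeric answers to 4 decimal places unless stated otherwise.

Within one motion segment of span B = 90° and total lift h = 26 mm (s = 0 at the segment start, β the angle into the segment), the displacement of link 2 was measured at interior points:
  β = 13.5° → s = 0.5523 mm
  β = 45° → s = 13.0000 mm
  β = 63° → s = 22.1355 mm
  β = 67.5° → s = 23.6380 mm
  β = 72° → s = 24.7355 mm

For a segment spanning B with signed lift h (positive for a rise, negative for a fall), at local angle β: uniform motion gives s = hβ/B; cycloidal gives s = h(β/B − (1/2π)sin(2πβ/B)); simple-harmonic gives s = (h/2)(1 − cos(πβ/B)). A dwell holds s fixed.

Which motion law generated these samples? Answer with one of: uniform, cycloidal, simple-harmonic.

candidates at β/B = r: uniform s = h·r (linear in β); cycloidal s = h·(r − sin(2πr)/(2π)); simple-harmonic s = (h/2)(1 − cos(πr))
β=13.5°: printed 0.5523 | uniform 3.9000, cycloidal 0.5523, simple-harmonic 1.4169
β=45°: printed 13.0000 | uniform 13.0000, cycloidal 13.0000, simple-harmonic 13.0000
β=63°: printed 22.1355 | uniform 18.2000, cycloidal 22.1355, simple-harmonic 20.6412
β=67.5°: printed 23.6380 | uniform 19.5000, cycloidal 23.6380, simple-harmonic 22.1924
β=72°: printed 24.7355 | uniform 20.8000, cycloidal 24.7355, simple-harmonic 23.5172
only one law matches every sample → cycloidal

cycloidal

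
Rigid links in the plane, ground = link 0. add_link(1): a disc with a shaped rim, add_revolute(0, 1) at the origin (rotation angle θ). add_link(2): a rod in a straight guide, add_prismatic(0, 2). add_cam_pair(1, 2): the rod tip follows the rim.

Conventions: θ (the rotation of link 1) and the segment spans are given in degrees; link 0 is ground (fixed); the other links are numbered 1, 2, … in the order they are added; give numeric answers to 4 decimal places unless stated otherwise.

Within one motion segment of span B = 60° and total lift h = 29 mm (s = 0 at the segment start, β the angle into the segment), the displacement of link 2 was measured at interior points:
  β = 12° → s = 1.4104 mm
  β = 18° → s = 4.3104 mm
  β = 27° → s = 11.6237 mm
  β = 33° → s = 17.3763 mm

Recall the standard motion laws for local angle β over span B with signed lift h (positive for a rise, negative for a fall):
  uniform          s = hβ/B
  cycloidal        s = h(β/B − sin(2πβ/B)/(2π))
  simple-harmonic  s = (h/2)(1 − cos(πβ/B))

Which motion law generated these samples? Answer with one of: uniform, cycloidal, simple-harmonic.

candidates at β/B = r: uniform s = h·r (linear in β); cycloidal s = h·(r − sin(2πr)/(2π)); simple-harmonic s = (h/2)(1 − cos(πr))
β=12°: printed 1.4104 | uniform 5.8000, cycloidal 1.4104, simple-harmonic 2.7693
β=18°: printed 4.3104 | uniform 8.7000, cycloidal 4.3104, simple-harmonic 5.9771
β=27°: printed 11.6237 | uniform 13.0500, cycloidal 11.6237, simple-harmonic 12.2317
β=33°: printed 17.3763 | uniform 15.9500, cycloidal 17.3763, simple-harmonic 16.7683
only one law matches every sample → cycloidal

cycloidal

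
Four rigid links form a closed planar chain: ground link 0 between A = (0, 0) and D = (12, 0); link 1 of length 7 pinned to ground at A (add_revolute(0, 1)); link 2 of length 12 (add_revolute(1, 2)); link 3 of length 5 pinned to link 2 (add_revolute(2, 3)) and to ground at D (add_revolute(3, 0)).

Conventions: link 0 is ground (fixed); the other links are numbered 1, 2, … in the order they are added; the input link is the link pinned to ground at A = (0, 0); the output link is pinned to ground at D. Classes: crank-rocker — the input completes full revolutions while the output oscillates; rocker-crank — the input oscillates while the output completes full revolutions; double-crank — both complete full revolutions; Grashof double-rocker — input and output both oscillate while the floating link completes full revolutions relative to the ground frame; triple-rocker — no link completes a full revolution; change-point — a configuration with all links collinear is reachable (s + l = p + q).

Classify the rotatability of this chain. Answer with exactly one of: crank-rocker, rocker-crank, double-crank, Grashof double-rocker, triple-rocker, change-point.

lengths: ground=12, input=7, coupler=12, output=5
sorted: s=5 (shortest), l=12 (longest), p+q=19
s + l = 17 vs p + q = 19
s + l < p + q (Grashof) with shortest = output link → rocker-crank

rocker-crank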